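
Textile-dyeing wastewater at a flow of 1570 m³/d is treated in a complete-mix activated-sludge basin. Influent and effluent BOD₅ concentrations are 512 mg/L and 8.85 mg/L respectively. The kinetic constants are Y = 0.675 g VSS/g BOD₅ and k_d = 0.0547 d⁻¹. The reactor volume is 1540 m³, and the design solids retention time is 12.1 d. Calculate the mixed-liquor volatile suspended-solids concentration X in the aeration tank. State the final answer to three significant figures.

X = Y·Q·ΔS·θ_c / [V·(1 + k_d θ_c)] = 0.675 × 1570 × (512 − 8.85) × 12.1 / [1540 × (1 + 0.0547 × 12.1)] = 2521 mg/L.

X ≈ 2520 mg/L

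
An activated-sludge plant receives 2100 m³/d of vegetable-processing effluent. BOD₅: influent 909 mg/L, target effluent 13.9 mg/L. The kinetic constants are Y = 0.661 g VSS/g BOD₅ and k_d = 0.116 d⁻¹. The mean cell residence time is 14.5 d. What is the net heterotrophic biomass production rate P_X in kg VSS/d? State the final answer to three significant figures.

P_X ≈ 463 kg VSS/d

Y_obs = Y / (1 + k_d θ_c) = 0.661 / (1 + 0.116 × 14.5) = 0.661 / 2.682 = 0.2465.
Substrate removed = Q·(S₀ − S) = 2100 m³/d × (909 − 13.9) g/m³ = 1.88×10^6 g/d = 1880 kg/d.
So the net sludge growth is P_X = 0.2465 × 1880 = 463.3 kg VSS/d.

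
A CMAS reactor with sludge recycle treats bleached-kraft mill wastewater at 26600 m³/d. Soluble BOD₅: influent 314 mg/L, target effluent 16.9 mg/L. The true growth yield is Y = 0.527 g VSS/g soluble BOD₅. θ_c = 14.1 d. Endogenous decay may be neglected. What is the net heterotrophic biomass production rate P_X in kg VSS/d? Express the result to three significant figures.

No decay correction is needed, so Y_obs = Y = 0.527.
Substrate removed = Q·(S₀ − S) = 26600 m³/d × (314 − 16.9) g/m³ = 7.9×10^6 g/d = 7903 kg/d.
Net biomass production P_X = Y_obs × Q·(S₀ − S) = 0.5270 × 7903 = 4165 kg VSS/d.

P_X ≈ 4160 kg VSS/d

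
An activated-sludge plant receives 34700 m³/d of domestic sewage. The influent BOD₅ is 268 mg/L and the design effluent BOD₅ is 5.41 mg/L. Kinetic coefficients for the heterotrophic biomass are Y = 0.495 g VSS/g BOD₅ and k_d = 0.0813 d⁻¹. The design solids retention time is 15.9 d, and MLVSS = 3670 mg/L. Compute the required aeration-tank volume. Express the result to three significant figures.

From the SRT design equation V = Y Q (S₀−S) θ_c / [X (1 + k_d θ_c)] = 0.495 × 34700 × (268 − 5.41) × 15.9 / [3670 × (1 + 0.0813 × 15.9)] = 7.17×10^7 / 8414 = 8523 m³.

V ≈ 8520 m³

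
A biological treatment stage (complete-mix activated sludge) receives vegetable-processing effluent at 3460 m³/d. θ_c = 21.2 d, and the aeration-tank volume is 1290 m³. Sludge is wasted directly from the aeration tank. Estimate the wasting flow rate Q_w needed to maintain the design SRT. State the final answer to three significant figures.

Q_w ≈ 60.8 m³/d

For wasting at MLVSS concentration, Q_w = V/θ_c = 1290/21.2 = 60.85 m³/d.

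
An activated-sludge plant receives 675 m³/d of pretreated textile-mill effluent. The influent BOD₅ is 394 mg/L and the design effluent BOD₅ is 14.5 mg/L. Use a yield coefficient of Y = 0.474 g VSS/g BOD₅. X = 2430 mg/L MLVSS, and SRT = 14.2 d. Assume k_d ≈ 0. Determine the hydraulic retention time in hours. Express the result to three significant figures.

V·X = Y·Q·ΔS·θ_c gives V = 0.474 × 675 × (394 − 14.5) × 14.2 / 2430 = 709.5 m³.
Hydraulic retention time τ = V/Q = 709.5 / 675 = 1.051 d = 25.23 h.

τ ≈ 25.2 h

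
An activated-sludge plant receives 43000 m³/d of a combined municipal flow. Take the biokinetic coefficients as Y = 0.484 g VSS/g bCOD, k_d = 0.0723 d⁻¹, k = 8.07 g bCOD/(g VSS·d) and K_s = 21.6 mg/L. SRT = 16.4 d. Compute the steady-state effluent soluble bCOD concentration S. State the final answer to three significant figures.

Effluent substrate depends only on kinetics and SRT: S = K_s(1 + k_d θ_c) / [θ_c(Yk − k_d) − 1] = 21.6 × (1 + 0.0723 × 16.4) / [16.4 × (0.484 × 8.07 − 0.0723) − 1] = 47.21 / 61.87 = 0.7631 mg/L.

S ≈ 0.763 mg/L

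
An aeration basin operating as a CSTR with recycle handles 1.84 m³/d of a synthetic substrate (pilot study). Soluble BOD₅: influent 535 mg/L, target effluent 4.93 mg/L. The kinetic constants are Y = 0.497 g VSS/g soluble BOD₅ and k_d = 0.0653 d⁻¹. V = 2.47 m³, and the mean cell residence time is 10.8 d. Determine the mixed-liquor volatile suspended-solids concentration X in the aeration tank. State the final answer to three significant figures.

X ≈ 1240 mg/L

From V·X·(1 + k_d·θ_c) = Y·Q·(S₀ − S)·θ_c: X = 0.497 × 1.84 × (535 − 4.93) × 10.8 / [2.47 × (1 + 0.0653 × 10.8)] = 1243 mg/L.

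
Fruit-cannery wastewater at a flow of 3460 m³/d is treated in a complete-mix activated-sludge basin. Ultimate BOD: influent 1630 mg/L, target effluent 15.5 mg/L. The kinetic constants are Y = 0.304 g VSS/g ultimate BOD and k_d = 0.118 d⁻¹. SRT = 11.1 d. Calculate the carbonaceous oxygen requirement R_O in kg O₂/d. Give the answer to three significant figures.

The observed yield is Y_obs = Y/(1 + k_d·θ_c) = 0.304 / (1 + 0.118 × 11.1) = 0.304 / 2.310 = 0.1316 g VSS per g ultimate BOD removed.
Substrate removed = Q·(S₀ − S) = 3460 m³/d × (1630 − 15.5) g/m³ = 5.59×10^6 g/d = 5586 kg/d.
Biomass synthesised: P_X = Y_obs × 5586 = 735.2 kg VSS/d.
R_O = Q·(S₀ − S) − 1.42·P_X = 5586 − 1.42 × 735.2 = 4542 kg O₂/d.

R_O ≈ 4540 kg O₂/d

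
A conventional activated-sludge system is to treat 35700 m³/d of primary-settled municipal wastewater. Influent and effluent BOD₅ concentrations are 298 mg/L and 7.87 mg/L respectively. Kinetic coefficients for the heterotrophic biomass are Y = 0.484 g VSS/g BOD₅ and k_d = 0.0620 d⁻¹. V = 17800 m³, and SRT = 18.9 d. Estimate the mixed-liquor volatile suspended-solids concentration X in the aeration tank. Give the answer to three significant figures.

From V·X·(1 + k_d·θ_c) = Y·Q·(S₀ − S)·θ_c: X = 0.484 × 35700 × (298 − 7.87) × 18.9 / [17800 × (1 + 0.0620 × 18.9)] = 2451 mg/L.

X ≈ 2450 mg/L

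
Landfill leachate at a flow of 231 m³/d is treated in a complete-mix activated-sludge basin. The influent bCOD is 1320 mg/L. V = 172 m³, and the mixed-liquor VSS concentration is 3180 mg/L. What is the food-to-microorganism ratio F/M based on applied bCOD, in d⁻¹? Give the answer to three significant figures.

F/M = Q·S₀ / (V·X) = 231 × 1320 / (172.0 × 3180) = 0.5575 g bCOD·(g VSS·d)⁻¹.

F/M ≈ 0.557 d⁻¹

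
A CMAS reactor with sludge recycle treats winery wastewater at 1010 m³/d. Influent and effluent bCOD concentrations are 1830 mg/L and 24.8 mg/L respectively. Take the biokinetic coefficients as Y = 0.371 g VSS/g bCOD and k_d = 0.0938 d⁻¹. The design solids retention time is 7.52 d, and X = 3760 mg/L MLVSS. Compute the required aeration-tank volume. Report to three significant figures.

V ≈ 793 m³

Rearranging the biomass balance for a CMAS with decay, V = Y·Q·ΔS·θ_c / [X·(1+k_d θ_c)] = 0.371 × 1010 × (1830 − 24.8) × 7.52 / [3760 × (1 + 0.0938 × 7.52)] = 5.09×10^6 / 6412 = 793.3 m³.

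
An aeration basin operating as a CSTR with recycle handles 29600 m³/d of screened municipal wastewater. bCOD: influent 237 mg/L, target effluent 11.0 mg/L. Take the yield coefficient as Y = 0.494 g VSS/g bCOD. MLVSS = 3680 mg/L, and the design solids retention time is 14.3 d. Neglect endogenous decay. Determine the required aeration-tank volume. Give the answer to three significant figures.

Biomass mass balance (decay neglected): V·X = Y·Q·(S₀ − S)·θ_c, so V = 0.494 × 29600 × (237 − 11.0) × 14.3 / 3680 = 12841 m³.

V ≈ 12800 m³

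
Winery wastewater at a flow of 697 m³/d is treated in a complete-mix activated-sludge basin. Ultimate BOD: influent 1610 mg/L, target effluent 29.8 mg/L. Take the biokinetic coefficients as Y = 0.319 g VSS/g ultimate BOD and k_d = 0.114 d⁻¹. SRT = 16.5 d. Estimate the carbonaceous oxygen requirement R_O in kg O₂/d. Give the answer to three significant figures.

R_O ≈ 928 kg O₂/d

Correct the yield for decay: Y_obs = Y/(1 + k_d θ_c) = 0.319 / (1 + 0.114 × 16.5) = 0.319 / 2.881 = 0.1107.
ΔS = 1610 − 29.8 = 1580 mg/L, so the substrate removal rate is 697 × 1580/1000 = 1101 kg ultimate BOD/d.
Biomass synthesised: P_X = Y_obs × 1101 = 122.0 kg VSS/d.
R_O = Q·(S₀ − S) − 1.42·P_X = 1101 − 1.42 × 122.0 = 928.2 kg O₂/d.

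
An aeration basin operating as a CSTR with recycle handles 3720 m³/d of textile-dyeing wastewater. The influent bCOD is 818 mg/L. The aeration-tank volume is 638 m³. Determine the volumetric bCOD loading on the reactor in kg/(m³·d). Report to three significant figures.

Applied bCOD load per unit volume = Q·S₀/V = (3720 × 818/1000)/638.0 = 4.770 kg bCOD·m⁻³·d⁻¹.

L_v ≈ 4.77 kg bCOD/(m³·d)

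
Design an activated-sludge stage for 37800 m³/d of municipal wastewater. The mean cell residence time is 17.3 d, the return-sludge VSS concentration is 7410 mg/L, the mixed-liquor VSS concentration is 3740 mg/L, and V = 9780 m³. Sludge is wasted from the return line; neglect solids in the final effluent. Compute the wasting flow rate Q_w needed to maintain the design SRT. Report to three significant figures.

θ_c = V·X/(Q_w·X_r) when wasting from the recycle, so Q_w = V·X/(θ_c·X_r) = 9780 × 3740 / (17.3 × 7410) = 285.3 m³/d.

Q_w ≈ 285 m³/d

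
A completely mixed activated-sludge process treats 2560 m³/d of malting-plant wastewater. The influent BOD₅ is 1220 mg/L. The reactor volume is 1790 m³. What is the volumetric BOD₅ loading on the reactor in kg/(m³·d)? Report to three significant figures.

L_v = Q S₀ / V = 2560 × 1220 × 10⁻³ / 1790 = 1.745 kg/(m³·d).

L_v ≈ 1.74 kg BOD₅/(m³·d)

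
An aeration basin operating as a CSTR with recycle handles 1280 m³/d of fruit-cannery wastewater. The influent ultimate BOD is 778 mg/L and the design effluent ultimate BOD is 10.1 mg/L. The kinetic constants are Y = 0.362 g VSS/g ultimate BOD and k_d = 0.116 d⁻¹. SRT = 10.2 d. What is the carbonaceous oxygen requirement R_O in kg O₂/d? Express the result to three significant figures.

R_O ≈ 751 kg O₂/d

Observed yield with endogenous decay: Y_obs = Y / (1 + k_d·θ_c) = 0.362 / (1 + 0.116 × 10.2) = 0.362 / 2.183 = 0.1658 g VSS/g ultimate BOD.
Substrate removed = Q·(S₀ − S) = 1280 m³/d × (778 − 10.1) g/m³ = 9.83×10^5 g/d = 982.9 kg/d.
Biomass synthesised: P_X = Y_obs × 982.9 = 163.0 kg VSS/d.
Carbonaceous O₂ demand = substrate oxidised − cell-mass equivalent = 982.9 − 1.42 × 163.0 = 751.5 kg O₂/d.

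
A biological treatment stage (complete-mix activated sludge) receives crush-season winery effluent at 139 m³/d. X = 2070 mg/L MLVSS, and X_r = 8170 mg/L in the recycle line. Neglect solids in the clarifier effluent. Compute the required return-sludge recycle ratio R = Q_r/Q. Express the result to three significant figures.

R ≈ 0.339

Mass balance around the secondary clarifier (neglecting effluent solids): R = X / (X_r − X) = 2070 / (8170 − 2070) = 0.3393.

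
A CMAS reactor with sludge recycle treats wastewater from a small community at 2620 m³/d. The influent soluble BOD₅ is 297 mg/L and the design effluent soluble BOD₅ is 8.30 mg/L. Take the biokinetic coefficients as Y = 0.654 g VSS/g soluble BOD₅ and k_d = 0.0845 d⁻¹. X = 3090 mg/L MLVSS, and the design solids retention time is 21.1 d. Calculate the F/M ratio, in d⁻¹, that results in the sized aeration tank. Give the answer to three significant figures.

From the SRT design equation V = Y Q (S₀−S) θ_c / [X (1 + k_d θ_c)] = 0.654 × 2620 × (297 − 8.30) × 21.1 / [3090 × (1 + 0.0845 × 21.1)] = 1.04×10^7 / 8599 = 1214 m³.
Food-to-microorganism ratio F/M = Q S₀ / (V X) = 2620 × 297 / (1214 × 3090) = 0.2075 d⁻¹.

F/M ≈ 0.207 d⁻¹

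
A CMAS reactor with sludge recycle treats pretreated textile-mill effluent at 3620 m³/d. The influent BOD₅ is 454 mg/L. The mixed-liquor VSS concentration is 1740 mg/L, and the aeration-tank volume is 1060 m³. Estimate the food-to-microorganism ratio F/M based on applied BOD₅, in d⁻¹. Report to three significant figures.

F/M ≈ 0.891 d⁻¹

Food-to-microorganism ratio F/M = Q S₀ / (V X) = 3620 × 454 / (1060 × 1740) = 0.8911 d⁻¹.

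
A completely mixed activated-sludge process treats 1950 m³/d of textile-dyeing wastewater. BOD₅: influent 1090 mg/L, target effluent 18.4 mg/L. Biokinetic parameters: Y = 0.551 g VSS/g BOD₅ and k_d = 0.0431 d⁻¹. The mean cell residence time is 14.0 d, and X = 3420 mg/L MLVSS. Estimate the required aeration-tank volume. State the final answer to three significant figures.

V ≈ 2940 m³

Rearranging the biomass balance for a CMAS with decay, V = Y·Q·ΔS·θ_c / [X·(1+k_d θ_c)] = 0.551 × 1950 × (1090 − 18.4) × 14.0 / [3420 × (1 + 0.0431 × 14.0)] = 1.61×10^7 / 5484 = 2940 m³.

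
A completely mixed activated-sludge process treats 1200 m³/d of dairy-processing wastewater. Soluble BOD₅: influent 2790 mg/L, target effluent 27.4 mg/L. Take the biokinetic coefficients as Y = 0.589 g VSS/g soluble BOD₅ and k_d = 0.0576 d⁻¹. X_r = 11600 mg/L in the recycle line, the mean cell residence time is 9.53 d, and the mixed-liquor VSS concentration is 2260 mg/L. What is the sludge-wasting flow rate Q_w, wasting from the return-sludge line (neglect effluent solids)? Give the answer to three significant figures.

Steady-state biomass mass balance: V·X·(1 + k_d·θ_c) = Y·Q·(S₀ − S)·θ_c, so V = 0.589 × 1200 × (2790 − 27.4) × 9.53 / [2260 × (1 + 0.0576 × 9.53)] = 1.86×10^7 / 3501 = 5316 m³.
Q_w = (V·X)/(θ_c X_r) = 5316 × 2260 / (9.53 × 11600) = 108.7 m³/d.

Q_w ≈ 109 m³/d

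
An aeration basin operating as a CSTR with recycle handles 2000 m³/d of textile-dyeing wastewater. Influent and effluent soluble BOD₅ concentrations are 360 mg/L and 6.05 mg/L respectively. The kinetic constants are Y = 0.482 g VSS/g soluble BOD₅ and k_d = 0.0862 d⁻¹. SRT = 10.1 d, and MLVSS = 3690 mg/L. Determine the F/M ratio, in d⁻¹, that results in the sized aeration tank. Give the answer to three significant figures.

From the SRT design equation V = Y Q (S₀−S) θ_c / [X (1 + k_d θ_c)] = 0.482 × 2000 × (360 − 6.05) × 10.1 / [3690 × (1 + 0.0862 × 10.1)] = 3.45×10^6 / 6903 = 499.3 m³.
F/M = Q·S₀ / (V·X) = 2000 × 360 / (499.3 × 3690) = 0.3908 g soluble BOD₅·(g VSS·d)⁻¹.

F/M ≈ 0.391 d⁻¹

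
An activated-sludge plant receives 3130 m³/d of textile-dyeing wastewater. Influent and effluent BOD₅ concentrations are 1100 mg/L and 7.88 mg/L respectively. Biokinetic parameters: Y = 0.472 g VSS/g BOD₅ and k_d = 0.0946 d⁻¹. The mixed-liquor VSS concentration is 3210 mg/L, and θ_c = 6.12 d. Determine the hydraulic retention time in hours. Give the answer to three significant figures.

τ ≈ 14.9 h

Rearranging the biomass balance for a CMAS with decay, V = Y·Q·ΔS·θ_c / [X·(1+k_d θ_c)] = 0.472 × 3130 × (1100 − 7.88) × 6.12 / [3210 × (1 + 0.0946 × 6.12)] = 9.87×10^6 / 5068 = 1948 m³.
Hydraulic retention time τ = V/Q = 1948 / 3130 = 0.6224 d = 14.94 h.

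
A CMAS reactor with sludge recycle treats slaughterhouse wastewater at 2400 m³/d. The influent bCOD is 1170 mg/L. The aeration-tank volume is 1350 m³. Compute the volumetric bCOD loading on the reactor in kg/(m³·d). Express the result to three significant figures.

L_v ≈ 2.08 kg bCOD/(m³·d)

Volumetric loading L_v = Q·S₀ / V = 2400 × 1170 g/m³ / 1350 m³ = 2080 g/(m³·d) = 2.080 kg bCOD/(m³·d).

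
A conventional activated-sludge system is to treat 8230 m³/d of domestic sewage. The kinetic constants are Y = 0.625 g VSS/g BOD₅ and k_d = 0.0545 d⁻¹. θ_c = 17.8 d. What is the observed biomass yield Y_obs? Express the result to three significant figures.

Correct the yield for decay: Y_obs = Y/(1 + k_d θ_c) = 0.625 / (1 + 0.0545 × 17.8) = 0.625 / 1.970 = 0.3172.

Y_obs ≈ 0.317 g VSS/g BOD₅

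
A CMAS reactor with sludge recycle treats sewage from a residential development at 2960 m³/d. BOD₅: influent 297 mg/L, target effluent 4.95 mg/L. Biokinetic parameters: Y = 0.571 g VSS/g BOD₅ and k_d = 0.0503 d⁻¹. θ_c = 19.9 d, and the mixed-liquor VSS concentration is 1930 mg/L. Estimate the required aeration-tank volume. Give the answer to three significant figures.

V ≈ 2540 m³

From the SRT design equation V = Y Q (S₀−S) θ_c / [X (1 + k_d θ_c)] = 0.571 × 2960 × (297 − 4.95) × 19.9 / [1930 × (1 + 0.0503 × 19.9)] = 9.82×10^6 / 3862 = 2544 m³.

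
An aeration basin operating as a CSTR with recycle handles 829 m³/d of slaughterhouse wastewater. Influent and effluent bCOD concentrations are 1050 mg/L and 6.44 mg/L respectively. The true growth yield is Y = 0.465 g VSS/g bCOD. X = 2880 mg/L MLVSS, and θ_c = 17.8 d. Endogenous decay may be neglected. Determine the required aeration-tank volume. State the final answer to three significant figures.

With k_d = 0 the design equation reduces to V = Y Q (S₀−S) θ_c / X = 0.465 × 829 × (1050 − 6.44) × 17.8 / 2880 = 2486 m³.

V ≈ 2490 m³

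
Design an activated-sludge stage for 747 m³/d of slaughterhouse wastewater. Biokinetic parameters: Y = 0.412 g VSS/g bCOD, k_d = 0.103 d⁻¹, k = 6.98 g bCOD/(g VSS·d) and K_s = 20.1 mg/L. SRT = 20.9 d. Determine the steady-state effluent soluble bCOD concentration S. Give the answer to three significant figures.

For a completely mixed reactor with recycle the Lawrence–McCarty relation gives S = K_s·(1 + k_d·θ_c) / [θ_c·(Y·k − k_d) − 1] = 20.1 × (1 + 0.103 × 20.9) / [20.9 × (0.412 × 6.98 − 0.103) − 1] = 63.37 / 56.95 = 1.113 mg/L.

S ≈ 1.11 mg/L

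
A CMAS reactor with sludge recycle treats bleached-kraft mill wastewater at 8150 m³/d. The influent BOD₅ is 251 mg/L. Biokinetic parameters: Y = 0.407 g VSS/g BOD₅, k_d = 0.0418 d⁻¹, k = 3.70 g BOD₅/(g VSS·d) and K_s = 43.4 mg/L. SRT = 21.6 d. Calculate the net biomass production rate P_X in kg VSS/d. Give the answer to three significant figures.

From the Monod/SRT balance for a CMAS, S = K_s·(1+k_d θ_c)/[θ_c·(Y k − k_d) − 1] = 43.4 × (1 + 0.0418 × 21.6) / [21.6 × (0.407 × 3.70 − 0.0418) − 1] = 82.58 / 30.62 = 2.697 mg/L.
Y_obs = Y / (1 + k_d θ_c) = 0.407 / (1 + 0.0418 × 21.6) = 0.407 / 1.903 = 0.2139.
Substrate removed = Q·(S₀ − S) = 8150 m³/d × (251 − 2.70) g/m³ = 2.02×10^6 g/d = 2024 kg/d.
Biomass produced: P_X = Y_obs·Q·ΔS = 0.2139 × 2024 ≈ 432.8 kg VSS/d.

P_X ≈ 433 kg VSS/d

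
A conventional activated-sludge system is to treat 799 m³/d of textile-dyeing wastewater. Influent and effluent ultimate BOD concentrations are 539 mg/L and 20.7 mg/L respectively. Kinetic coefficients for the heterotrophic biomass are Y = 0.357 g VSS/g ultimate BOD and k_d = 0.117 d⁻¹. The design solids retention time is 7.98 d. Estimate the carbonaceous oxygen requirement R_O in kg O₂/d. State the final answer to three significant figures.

Correct the yield for decay: Y_obs = Y/(1 + k_d θ_c) = 0.357 / (1 + 0.117 × 7.98) = 0.357 / 1.934 = 0.1846.
Substrate removed = Q·(S₀ − S) = 799 m³/d × (539 − 20.7) g/m³ = 4.14×10^5 g/d = 414.1 kg/d.
P_X = Y_obs·Q·(S₀ − S) = 0.1846 × 414.1 = 76.46 kg VSS/d.
R_O = Q·(S₀ − S) − 1.42·P_X = 414.1 − 1.42 × 76.46 = 305.6 kg O₂/d.

R_O ≈ 306 kg O₂/d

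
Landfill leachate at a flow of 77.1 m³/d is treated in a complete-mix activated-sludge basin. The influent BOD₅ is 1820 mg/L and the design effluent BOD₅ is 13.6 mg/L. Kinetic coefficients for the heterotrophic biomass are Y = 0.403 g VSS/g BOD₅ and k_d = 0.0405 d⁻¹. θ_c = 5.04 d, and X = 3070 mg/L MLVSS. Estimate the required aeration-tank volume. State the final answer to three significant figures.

Steady-state biomass mass balance: V·X·(1 + k_d·θ_c) = Y·Q·(S₀ − S)·θ_c, so V = 0.403 × 77.1 × (1820 − 13.6) × 5.04 / [3070 × (1 + 0.0405 × 5.04)] = 2.83×10^5 / 3697 = 76.52 m³.

V ≈ 76.5 m³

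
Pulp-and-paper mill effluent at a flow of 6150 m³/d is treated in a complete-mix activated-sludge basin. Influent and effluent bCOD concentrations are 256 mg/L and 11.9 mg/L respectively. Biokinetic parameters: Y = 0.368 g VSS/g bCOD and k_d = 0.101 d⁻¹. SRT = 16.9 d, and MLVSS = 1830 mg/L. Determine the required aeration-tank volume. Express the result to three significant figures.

Rearranging the biomass balance for a CMAS with decay, V = Y·Q·ΔS·θ_c / [X·(1+k_d θ_c)] = 0.368 × 6150 × (256 − 11.9) × 16.9 / [1830 × (1 + 0.101 × 16.9)] = 9.34×10^6 / 4954 = 1885 m³.

V ≈ 1880 m³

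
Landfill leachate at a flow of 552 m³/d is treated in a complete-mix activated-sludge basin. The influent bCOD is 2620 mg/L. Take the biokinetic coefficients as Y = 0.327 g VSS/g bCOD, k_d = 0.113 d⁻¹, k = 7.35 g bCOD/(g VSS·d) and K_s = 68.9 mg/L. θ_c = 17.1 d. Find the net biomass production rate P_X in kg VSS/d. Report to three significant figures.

For a completely mixed reactor with recycle the Lawrence–McCarty relation gives S = K_s·(1 + k_d·θ_c) / [θ_c·(Y·k − k_d) − 1] = 68.9 × (1 + 0.113 × 17.1) / [17.1 × (0.327 × 7.35 − 0.113) − 1] = 202.0 / 38.17 = 5.294 mg/L.
The observed yield is Y_obs = Y/(1 + k_d·θ_c) = 0.327 / (1 + 0.113 × 17.1) = 0.327 / 2.932 = 0.1115 g VSS per g bCOD removed.
Mass of bCOD removed per day: Q(S₀ − S) = 552 × 2615 g/m³ = 1443 kg/d.
Net biomass production P_X = Y_obs × Q·(S₀ − S) = 0.1115 × 1443 = 161.0 kg VSS/d.

P_X ≈ 161 kg VSS/d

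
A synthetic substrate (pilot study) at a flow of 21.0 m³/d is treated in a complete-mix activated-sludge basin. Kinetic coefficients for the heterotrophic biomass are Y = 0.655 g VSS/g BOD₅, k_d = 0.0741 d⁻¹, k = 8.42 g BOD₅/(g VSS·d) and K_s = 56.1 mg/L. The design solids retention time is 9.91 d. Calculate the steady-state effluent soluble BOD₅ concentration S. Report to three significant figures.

S ≈ 1.84 mg/L

From the Monod/SRT balance for a CMAS, S = K_s·(1+k_d θ_c)/[θ_c·(Y k − k_d) − 1] = 56.1 × (1 + 0.0741 × 9.91) / [9.91 × (0.655 × 8.42 − 0.0741) − 1] = 97.30 / 52.92 = 1.839 mg/L.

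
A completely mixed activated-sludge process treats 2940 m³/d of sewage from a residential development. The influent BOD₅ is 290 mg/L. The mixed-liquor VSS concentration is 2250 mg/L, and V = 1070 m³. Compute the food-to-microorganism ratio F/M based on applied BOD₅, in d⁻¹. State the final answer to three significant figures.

F/M = Q·S₀ / (V·X) = 2940 × 290 / (1070 × 2250) = 0.3541 g BOD₅·(g VSS·d)⁻¹.

F/M ≈ 0.354 d⁻¹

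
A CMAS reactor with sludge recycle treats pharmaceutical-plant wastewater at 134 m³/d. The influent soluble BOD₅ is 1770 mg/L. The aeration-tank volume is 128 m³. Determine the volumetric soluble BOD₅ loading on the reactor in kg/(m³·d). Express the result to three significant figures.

L_v ≈ 1.85 kg soluble BOD₅/(m³·d)

L_v = Q S₀ / V = 134 × 1770 × 10⁻³ / 128.0 = 1.853 kg/(m³·d).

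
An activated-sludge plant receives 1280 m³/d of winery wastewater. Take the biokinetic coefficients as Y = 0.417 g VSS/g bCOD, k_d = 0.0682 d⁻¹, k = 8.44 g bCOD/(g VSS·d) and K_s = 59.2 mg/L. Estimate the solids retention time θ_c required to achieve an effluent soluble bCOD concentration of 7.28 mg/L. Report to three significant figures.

At the target effluent, Y k S/(K_s+S) = 0.417×8.44×7.28/66.48 = 0.3854 d⁻¹.
1/θ_c = 0.3854 − 0.0682 = 0.3172 d⁻¹, so θ_c = 3.153 d.

θ_c ≈ 3.15 d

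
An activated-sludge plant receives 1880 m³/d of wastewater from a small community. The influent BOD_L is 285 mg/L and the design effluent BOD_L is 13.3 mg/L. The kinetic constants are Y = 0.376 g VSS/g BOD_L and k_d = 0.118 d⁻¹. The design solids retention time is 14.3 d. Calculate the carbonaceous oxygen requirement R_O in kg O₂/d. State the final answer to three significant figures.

Observed yield with endogenous decay: Y_obs = Y / (1 + k_d·θ_c) = 0.376 / (1 + 0.118 × 14.3) = 0.376 / 2.687 = 0.1399 g VSS/g BOD_L.
Q·(S₀ − S) = 1880 × (285 − 13.3) × 10⁻³ = 510.8 kg/d removed.
Net sludge production P_X = 0.1399 × 510.8 = 71.47 kg VSS/d.
Carbonaceous O₂ demand = substrate oxidised − cell-mass equivalent = 510.8 − 1.42 × 71.47 = 409.3 kg O₂/d.

R_O ≈ 409 kg O₂/d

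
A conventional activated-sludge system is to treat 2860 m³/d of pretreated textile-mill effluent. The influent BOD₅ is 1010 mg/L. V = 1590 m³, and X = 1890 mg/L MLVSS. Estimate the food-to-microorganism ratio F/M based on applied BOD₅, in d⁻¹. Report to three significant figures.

F/M = applied load / biomass = Q·S₀/(V·X) = 2860 × 1010 / (1590 × 1890) = 0.9612 d⁻¹.

F/M ≈ 0.961 d⁻¹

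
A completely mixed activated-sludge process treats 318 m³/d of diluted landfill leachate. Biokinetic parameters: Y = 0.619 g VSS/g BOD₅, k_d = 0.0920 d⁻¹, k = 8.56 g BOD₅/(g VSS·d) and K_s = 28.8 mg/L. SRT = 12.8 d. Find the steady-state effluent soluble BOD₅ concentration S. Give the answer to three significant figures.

Effluent substrate depends only on kinetics and SRT: S = K_s(1 + k_d θ_c) / [θ_c(Yk − k_d) − 1] = 28.8 × (1 + 0.0920 × 12.8) / [12.8 × (0.619 × 8.56 − 0.0920) − 1] = 62.71 / 65.64 = 0.9554 mg/L.

S ≈ 0.955 mg/L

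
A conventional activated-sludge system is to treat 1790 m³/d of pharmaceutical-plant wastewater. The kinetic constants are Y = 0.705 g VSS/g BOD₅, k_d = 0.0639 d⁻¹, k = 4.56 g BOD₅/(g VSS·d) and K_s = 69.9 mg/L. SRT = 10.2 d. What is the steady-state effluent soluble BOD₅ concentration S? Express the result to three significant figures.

S ≈ 3.71 mg/L

Effluent substrate depends only on kinetics and SRT: S = K_s(1 + k_d θ_c) / [θ_c(Yk − k_d) − 1] = 69.9 × (1 + 0.0639 × 10.2) / [10.2 × (0.705 × 4.56 − 0.0639) − 1] = 115.5 / 31.14 = 3.708 mg/L.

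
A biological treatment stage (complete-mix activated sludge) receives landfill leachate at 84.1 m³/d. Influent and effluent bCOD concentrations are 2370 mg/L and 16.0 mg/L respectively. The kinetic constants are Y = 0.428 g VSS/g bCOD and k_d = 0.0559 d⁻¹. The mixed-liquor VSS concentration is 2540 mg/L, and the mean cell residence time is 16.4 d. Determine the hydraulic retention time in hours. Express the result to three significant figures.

τ ≈ 81.5 h

From the SRT design equation V = Y Q (S₀−S) θ_c / [X (1 + k_d θ_c)] = 0.428 × 84.1 × (2370 − 16.0) × 16.4 / [2540 × (1 + 0.0559 × 16.4)] = 1.39×10^6 / 4869 = 285.4 m³.
τ = V/Q = 285.4/84.1 = 3.394 d, or 81.45 h.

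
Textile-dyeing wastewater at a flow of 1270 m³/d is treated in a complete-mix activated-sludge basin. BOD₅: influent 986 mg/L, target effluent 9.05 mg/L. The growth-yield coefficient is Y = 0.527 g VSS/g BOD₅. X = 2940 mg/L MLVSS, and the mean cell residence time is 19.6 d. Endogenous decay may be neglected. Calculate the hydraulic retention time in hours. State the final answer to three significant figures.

τ ≈ 82.4 h

Biomass mass balance (decay neglected): V·X = Y·Q·(S₀ − S)·θ_c, so V = 0.527 × 1270 × (986 − 9.05) × 19.6 / 2940 = 4359 m³.
τ = V/Q = 4359/1270 = 3.432 d, or 82.38 h.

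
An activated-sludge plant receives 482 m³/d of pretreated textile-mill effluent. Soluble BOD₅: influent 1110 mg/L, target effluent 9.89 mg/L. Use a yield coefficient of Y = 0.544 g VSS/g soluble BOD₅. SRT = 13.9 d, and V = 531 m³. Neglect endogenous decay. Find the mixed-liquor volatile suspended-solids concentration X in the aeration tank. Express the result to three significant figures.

X ≈ 7550 mg/L

X = Y·Q·ΔS·θ_c / V = 0.544 × 482 × (1110 − 9.89) × 13.9 / 531 = 7551 mg/L.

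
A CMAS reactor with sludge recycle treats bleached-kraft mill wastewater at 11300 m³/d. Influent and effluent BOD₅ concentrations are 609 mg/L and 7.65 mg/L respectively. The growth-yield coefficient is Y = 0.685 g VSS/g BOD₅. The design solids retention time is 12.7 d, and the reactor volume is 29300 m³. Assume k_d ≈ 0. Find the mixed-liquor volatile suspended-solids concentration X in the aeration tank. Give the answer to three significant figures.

X ≈ 2020 mg/L

X = Y·Q·ΔS·θ_c / V = 0.685 × 11300 × (609 − 7.65) × 12.7 / 29300 = 2018 mg/L.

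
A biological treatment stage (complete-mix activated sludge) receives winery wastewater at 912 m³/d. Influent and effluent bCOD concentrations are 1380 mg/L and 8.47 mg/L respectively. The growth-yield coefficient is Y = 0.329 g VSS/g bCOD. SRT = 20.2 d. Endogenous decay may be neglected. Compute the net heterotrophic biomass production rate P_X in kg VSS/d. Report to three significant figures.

Since k_d ≈ 0, Y_obs = Y = 0.329 g VSS/g bCOD.
Mass of bCOD removed per day: Q(S₀ − S) = 912 × 1372 g/m³ = 1251 kg/d.
So the net sludge growth is P_X = 0.3290 × 1251 = 411.5 kg VSS/d.

P_X ≈ 412 kg VSS/d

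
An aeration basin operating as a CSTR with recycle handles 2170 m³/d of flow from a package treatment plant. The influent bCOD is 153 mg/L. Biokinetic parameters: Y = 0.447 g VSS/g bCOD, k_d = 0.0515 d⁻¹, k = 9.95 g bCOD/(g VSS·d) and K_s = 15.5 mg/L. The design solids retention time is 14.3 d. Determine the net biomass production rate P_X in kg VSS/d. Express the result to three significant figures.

For a completely mixed reactor with recycle the Lawrence–McCarty relation gives S = K_s·(1 + k_d·θ_c) / [θ_c·(Y·k − k_d) − 1] = 15.5 × (1 + 0.0515 × 14.3) / [14.3 × (0.447 × 9.95 − 0.0515) − 1] = 26.91 / 61.86 = 0.4351 mg/L.
Y_obs = Y / (1 + k_d θ_c) = 0.447 / (1 + 0.0515 × 14.3) = 0.447 / 1.736 = 0.2574.
Q·(S₀ − S) = 2170 × (153 − 0.435) × 10⁻³ = 331.1 kg/d removed.
Net biomass production P_X = Y_obs × Q·(S₀ − S) = 0.2574 × 331.1 = 85.22 kg VSS/d.

P_X ≈ 85.2 kg VSS/d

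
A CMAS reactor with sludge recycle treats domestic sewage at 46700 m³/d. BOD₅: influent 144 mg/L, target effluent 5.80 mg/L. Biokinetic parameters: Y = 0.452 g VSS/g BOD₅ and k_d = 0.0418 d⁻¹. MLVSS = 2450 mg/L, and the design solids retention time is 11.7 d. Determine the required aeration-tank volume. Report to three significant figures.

From the SRT design equation V = Y Q (S₀−S) θ_c / [X (1 + k_d θ_c)] = 0.452 × 46700 × (144 − 5.80) × 11.7 / [2450 × (1 + 0.0418 × 11.7)] = 3.41×10^7 / 3648 = 9356 m³.

V ≈ 9360 m³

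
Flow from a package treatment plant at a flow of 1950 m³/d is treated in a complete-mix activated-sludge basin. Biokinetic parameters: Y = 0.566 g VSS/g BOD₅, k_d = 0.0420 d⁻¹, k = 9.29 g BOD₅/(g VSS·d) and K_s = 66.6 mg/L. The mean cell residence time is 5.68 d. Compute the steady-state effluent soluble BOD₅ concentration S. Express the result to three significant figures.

S ≈ 2.88 mg/L

From the Monod/SRT balance for a CMAS, S = K_s·(1+k_d θ_c)/[θ_c·(Y k − k_d) − 1] = 66.6 × (1 + 0.0420 × 5.68) / [5.68 × (0.566 × 9.29 − 0.0420) − 1] = 82.49 / 28.63 = 2.881 mg/L.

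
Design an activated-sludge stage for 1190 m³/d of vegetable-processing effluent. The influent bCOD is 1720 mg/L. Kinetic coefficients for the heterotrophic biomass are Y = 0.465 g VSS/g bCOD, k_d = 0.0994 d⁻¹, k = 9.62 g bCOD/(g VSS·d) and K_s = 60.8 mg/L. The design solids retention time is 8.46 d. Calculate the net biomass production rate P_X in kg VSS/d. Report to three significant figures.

P_X ≈ 516 kg VSS/d

For a completely mixed reactor with recycle the Lawrence–McCarty relation gives S = K_s·(1 + k_d·θ_c) / [θ_c·(Y·k − k_d) − 1] = 60.8 × (1 + 0.0994 × 8.46) / [8.46 × (0.465 × 9.62 − 0.0994) − 1] = 111.9 / 36.00 = 3.109 mg/L.
Observed yield with endogenous decay: Y_obs = Y / (1 + k_d·θ_c) = 0.465 / (1 + 0.0994 × 8.46) = 0.465 / 1.841 = 0.2526 g VSS/g bCOD.
Q·(S₀ − S) = 1190 × (1720 − 3.11) × 10⁻³ = 2043 kg/d removed.
Biomass produced: P_X = Y_obs·Q·ΔS = 0.2526 × 2043 ≈ 516.1 kg VSS/d.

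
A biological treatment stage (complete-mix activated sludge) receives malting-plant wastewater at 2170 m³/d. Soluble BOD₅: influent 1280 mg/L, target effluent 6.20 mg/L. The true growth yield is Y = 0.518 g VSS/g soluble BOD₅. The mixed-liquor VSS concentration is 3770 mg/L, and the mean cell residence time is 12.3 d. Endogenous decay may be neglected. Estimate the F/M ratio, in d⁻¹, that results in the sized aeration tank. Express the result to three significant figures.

F/M ≈ 0.158 d⁻¹

With k_d = 0 the design equation reduces to V = Y Q (S₀−S) θ_c / X = 0.518 × 2170 × (1280 − 6.20) × 12.3 / 3770 = 4671 m³.
F/M = Q·S₀ / (V·X) = 2170 × 1280 / (4671 × 3770) = 0.1577 g soluble BOD₅·(g VSS·d)⁻¹.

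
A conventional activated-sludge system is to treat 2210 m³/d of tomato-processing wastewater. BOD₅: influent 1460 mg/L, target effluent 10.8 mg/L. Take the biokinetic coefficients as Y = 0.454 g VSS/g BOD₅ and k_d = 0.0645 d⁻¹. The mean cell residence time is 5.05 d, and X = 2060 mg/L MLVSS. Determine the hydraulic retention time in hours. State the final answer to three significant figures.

τ ≈ 29.2 h

Rearranging the biomass balance for a CMAS with decay, V = Y·Q·ΔS·θ_c / [X·(1+k_d θ_c)] = 0.454 × 2210 × (1460 − 10.8) × 5.05 / [2060 × (1 + 0.0645 × 5.05)] = 7.34×10^6 / 2731 = 2689 m³.
HRT = V/Q = 2689 m³ / 2210 m³·d⁻¹ = 1.217 d × 24 = 29.20 h.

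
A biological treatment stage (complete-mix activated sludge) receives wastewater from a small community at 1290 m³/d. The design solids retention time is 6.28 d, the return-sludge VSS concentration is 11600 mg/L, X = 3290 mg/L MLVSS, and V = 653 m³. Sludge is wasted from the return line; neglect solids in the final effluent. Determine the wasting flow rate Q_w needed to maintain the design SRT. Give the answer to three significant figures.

θ_c = V·X/(Q_w·X_r) when wasting from the recycle, so Q_w = V·X/(θ_c·X_r) = 653.0 × 3290 / (6.28 × 11600) = 29.49 m³/d.

Q_w ≈ 29.5 m³/d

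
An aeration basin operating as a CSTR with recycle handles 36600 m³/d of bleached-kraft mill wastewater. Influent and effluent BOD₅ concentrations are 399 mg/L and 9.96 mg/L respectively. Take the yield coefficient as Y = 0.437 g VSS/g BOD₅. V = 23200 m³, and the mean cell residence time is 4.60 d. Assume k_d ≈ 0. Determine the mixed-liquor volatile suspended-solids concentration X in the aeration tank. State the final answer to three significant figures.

X = Y·Q·ΔS·θ_c / V = 0.437 × 36600 × (399 − 9.96) × 4.60 / 23200 = 1234 mg/L.

X ≈ 1230 mg/L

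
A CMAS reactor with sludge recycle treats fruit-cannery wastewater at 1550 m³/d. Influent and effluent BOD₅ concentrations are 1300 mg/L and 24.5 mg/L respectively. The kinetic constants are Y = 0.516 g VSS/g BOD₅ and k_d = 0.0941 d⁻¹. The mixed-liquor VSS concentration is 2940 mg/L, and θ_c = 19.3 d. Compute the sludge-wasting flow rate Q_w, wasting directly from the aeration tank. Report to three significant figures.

Q_w ≈ 123 m³/d

Rearranging the biomass balance for a CMAS with decay, V = Y·Q·ΔS·θ_c / [X·(1+k_d θ_c)] = 0.516 × 1550 × (1300 − 24.5) × 19.3 / [2940 × (1 + 0.0941 × 19.3)] = 1.97×10^7 / 8279 = 2378 m³.
Wasting from the aeration tank: Q_w = V / θ_c = 2378 / 19.3 = 123.2 m³/d.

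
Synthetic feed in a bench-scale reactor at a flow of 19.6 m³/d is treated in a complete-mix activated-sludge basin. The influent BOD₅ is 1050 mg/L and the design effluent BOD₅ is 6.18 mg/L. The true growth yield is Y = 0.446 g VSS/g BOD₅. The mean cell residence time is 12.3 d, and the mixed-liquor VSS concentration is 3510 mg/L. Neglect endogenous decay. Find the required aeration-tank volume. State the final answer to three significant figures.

With k_d = 0 the design equation reduces to V = Y Q (S₀−S) θ_c / X = 0.446 × 19.6 × (1050 − 6.18) × 12.3 / 3510 = 31.98 m³.

V ≈ 32.0 m³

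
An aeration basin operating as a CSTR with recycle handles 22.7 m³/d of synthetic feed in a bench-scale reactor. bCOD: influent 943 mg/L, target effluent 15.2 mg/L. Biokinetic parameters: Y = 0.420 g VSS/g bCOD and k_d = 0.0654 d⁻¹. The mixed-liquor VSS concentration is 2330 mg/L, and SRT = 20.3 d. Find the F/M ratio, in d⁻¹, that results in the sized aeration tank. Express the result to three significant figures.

F/M ≈ 0.277 d⁻¹

Rearranging the biomass balance for a CMAS with decay, V = Y·Q·ΔS·θ_c / [X·(1+k_d θ_c)] = 0.420 × 22.7 × (943 − 15.2) × 20.3 / [2330 × (1 + 0.0654 × 20.3)] = 1.8×10^5 / 5423 = 33.11 m³.
Food-to-microorganism ratio F/M = Q S₀ / (V X) = 22.7 × 943 / (33.11 × 2330) = 0.2775 d⁻¹.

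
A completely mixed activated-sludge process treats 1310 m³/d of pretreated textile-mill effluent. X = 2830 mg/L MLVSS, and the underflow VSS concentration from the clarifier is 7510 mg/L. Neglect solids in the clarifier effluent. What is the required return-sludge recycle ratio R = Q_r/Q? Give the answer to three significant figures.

Solids balance on the clarifier gives (1+R)X = R·X_r, so R = X/(X_r − X) = 2830 / (7510 − 2830) = 0.6047.

R ≈ 0.605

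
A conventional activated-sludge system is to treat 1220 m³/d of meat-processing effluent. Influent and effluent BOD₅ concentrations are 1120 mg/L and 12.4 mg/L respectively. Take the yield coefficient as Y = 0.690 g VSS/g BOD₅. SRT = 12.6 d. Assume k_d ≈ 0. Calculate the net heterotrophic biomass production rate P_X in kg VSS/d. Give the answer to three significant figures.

P_X ≈ 932 kg VSS/d

No decay correction is needed, so Y_obs = Y = 0.690.
Mass of BOD₅ removed per day: Q(S₀ − S) = 1220 × 1108 g/m³ = 1351 kg/d.
P_X = Y_obs · Q(S₀ − S) = 0.6900 × 1351 = 932.4 kg VSS/d.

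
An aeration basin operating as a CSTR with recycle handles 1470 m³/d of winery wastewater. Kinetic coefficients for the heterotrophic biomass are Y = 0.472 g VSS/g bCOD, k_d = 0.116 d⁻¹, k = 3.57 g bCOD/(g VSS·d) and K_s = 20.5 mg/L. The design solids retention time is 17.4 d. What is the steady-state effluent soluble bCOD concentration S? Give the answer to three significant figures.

S ≈ 2.35 mg/L

For a completely mixed reactor with recycle the Lawrence–McCarty relation gives S = K_s·(1 + k_d·θ_c) / [θ_c·(Y·k − k_d) − 1] = 20.5 × (1 + 0.116 × 17.4) / [17.4 × (0.472 × 3.57 − 0.116) − 1] = 61.88 / 26.30 = 2.353 mg/L.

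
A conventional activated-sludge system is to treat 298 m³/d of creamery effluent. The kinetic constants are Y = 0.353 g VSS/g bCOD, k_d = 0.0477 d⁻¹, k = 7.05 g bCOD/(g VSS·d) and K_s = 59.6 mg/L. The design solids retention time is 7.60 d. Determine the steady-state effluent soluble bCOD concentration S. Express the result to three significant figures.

From the Monod/SRT balance for a CMAS, S = K_s·(1+k_d θ_c)/[θ_c·(Y k − k_d) − 1] = 59.6 × (1 + 0.0477 × 7.60) / [7.60 × (0.353 × 7.05 − 0.0477) − 1] = 81.21 / 17.55 = 4.627 mg/L.

S ≈ 4.63 mg/L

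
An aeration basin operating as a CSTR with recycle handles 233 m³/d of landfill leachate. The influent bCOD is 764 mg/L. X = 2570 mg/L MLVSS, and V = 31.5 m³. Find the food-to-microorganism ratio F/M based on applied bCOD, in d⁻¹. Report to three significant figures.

F/M ≈ 2.20 d⁻¹

F/M = applied load / biomass = Q·S₀/(V·X) = 233 × 764 / (31.50 × 2570) = 2.199 d⁻¹.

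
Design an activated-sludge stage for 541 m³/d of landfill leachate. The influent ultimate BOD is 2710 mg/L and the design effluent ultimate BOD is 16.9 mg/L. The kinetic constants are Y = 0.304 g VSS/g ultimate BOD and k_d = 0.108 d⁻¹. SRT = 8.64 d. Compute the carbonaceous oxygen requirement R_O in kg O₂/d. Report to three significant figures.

The observed yield is Y_obs = Y/(1 + k_d·θ_c) = 0.304 / (1 + 0.108 × 8.64) = 0.304 / 1.933 = 0.1573 g VSS per g ultimate BOD removed.
Q·(S₀ − S) = 541 × (2710 − 16.9) × 10⁻³ = 1457 kg/d removed.
Net sludge production P_X = 0.1573 × 1457 = 229.1 kg VSS/d.
R_O = Q·(S₀ − S) − 1.42·P_X = 1457 − 1.42 × 229.1 = 1132 kg O₂/d.

R_O ≈ 1130 kg O₂/d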